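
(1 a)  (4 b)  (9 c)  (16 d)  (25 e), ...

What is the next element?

(36 f)

First slot: perfect squares: 1², 2², 3², …; 1, 4, 9, 16, 25 → 36.
Letter: letters move forward 1 place in the alphabet, so a, b, c, d, e → f.
Putting it together: (36 f).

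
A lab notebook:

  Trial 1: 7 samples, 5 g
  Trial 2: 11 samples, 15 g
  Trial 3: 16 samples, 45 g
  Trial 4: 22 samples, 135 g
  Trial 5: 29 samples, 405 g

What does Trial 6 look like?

Samples: differences are 4, 5, 6, … (increasing by 1 each time), so 7, 11, 16, 22, 29 → 37.
G: ×3 each step, so 5, 15, 45, 135, 405 → 1215.
So the next record is 37 samples, 1215 g.

37 samples, 1215 g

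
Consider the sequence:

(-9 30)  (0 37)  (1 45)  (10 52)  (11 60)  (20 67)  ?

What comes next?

First component: alternating steps +9, +1, +9, +1, …; -9, 0, 1, 10, 11, 20 → 21.
Second component goes 30, 37, 45, 52, 60, 67 → 75 (alternating steps +7, +8, +7, +8, …).
Combining the parts gives (21 75).

(21 75)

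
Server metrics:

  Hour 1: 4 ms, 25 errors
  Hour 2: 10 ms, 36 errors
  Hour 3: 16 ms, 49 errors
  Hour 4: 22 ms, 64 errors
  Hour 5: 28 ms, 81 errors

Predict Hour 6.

For the ms, +6 each step: 4, 10, 16, 22, 28 → 34.
Errors: perfect squares: 5², 6², 7², …; 25, 36, 49, 64, 81 → 100.
Combining the parts gives 34 ms, 100 errors.

34 ms, 100 errors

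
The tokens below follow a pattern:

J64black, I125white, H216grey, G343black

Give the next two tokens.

Letter: J, I, H, G → F → E (letters move back 1 place in the alphabet).
Second component: perfect cubes: 4³, 5³, 6³, …, so 64, 125, 216, 343 → 512 → 729.
Shade: repeats black → white → grey, so black, white, grey, black → white → grey.
Putting the parts together: F512white and then E729grey.

F512white, E729grey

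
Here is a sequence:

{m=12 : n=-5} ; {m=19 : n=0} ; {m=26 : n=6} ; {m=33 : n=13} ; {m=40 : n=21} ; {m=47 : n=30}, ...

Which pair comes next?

M: +7 each step, so 12, 19, 26, 33, 40, 47 → 54.
N: differences are 5, 6, 7, … (increasing by 1 each time); -5, 0, 6, 13, 21, 30 → 40.
So the next pair is {m=54 : n=40}.

{m=54 : n=40}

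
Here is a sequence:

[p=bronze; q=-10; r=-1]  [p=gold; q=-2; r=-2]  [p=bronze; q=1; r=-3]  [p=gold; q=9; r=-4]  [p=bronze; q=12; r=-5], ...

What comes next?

P — alternates bronze ↔ gold: bronze, gold, bronze, gold, bronze → gold.
Q: alternating steps +8, +3, +8, +3, …; -10, -2, 1, 9, 12 → 20.
For the r, −1 each step: -1, -2, -3, -4, -5 → -6.
Combining the parts gives [p=gold; q=20; r=-6].

[p=gold; q=20; r=-6]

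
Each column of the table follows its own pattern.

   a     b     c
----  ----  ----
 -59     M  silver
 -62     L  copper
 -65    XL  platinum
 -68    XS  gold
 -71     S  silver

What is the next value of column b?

M

Column b: runs through clothing sizes XS→XL; M, L, XL, XS, S → M.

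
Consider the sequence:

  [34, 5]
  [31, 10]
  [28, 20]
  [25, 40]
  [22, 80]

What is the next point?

[19, 160]

First slot: −3 each step; 34, 31, 28, 25, 22 → 19.
Second slot: 5, 10, 20, 40, 80 → 160 (×2 each step).
Putting it together: [19, 160].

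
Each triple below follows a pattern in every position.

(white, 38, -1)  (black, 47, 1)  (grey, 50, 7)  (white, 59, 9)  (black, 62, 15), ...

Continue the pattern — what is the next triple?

Shade: repeats white → black → grey; white, black, grey, white, black → grey.
Second coordinate: alternating steps +9, +3, +9, +3, …, so 38, 47, 50, 59, 62 → 71.
Third coordinate: -1, 1, 7, 9, 15 → 17 (alternating steps +2, +6, +2, +6, …).
Combining the parts gives (grey, 71, 17).

(grey, 71, 17)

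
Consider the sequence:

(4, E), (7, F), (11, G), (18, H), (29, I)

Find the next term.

First part: each term is the sum of the two before it, so 4, 7, 11, 18, 29 → 47.
Letter goes E, F, G, H, I → J (letters move forward 1 place in the alphabet).
Putting it together: (47, J).

(47, J)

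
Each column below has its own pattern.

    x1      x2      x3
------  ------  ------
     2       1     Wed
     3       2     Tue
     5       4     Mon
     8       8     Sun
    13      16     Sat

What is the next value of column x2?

32

Column x2 — ×2 each step: 1, 2, 4, 8, 16 → 32.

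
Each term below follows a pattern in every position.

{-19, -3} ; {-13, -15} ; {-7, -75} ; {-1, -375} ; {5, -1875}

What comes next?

{11, -9375}

For the first part, +6 each step: -19, -13, -7, -1, 5 → 11.
Second part goes -3, -15, -75, -375, -1875 → -9375 (×5 each step).
So the next term is {11, -9375}.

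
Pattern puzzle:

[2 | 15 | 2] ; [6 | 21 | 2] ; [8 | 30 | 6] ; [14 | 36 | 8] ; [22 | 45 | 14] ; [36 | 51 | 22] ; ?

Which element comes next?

[58 | 60 | 36]

First slot: each term is the sum of the two before it; 2, 6, 8, 14, 22, 36 → 58.
Second slot: alternating steps +6, +9, +6, +9, …; 15, 21, 30, 36, 45, 51 → 60.
Third slot: always the previous value of the first slot; 2, 2, 6, 8, 14, 22 → 36.
Combining the parts gives [58 | 60 | 36].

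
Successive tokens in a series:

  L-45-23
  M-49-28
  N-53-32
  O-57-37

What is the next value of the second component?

61

For the second component, +4 each step: 45, 49, 53, 57 → 61.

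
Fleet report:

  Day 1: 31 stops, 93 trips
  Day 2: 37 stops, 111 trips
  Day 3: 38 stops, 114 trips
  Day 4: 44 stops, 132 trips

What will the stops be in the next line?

Stops goes 31, 37, 38, 44 → 45 (alternating steps +6, +1, +6, +1, …).

45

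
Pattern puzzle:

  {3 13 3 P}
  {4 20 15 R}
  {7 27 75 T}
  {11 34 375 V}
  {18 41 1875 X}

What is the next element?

{29 48 9375 Z}

For the first value, each term is the sum of the two before it: 3, 4, 7, 11, 18 → 29.
Second value: +7 each step, so 13, 20, 27, 34, 41 → 48.
For the third value, ×5 each step: 3, 15, 75, 375, 1875 → 9375.
Letter — letters move forward 2 places in the alphabet: P, R, T, V, X → Z.
So the next element is {29 48 9375 Z}.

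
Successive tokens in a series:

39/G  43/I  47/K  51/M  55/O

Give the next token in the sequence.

59/Q

First component goes 39, 43, 47, 51, 55 → 59 (+4 each step).
Letter — letters move forward 2 places in the alphabet: G, I, K, M, O → Q.
Combining the parts gives 59/Q.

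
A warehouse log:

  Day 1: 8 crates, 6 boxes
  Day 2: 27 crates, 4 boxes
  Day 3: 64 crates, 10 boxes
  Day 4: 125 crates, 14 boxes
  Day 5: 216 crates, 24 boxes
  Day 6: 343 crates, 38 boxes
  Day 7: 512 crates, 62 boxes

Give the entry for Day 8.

729 crates, 100 boxes

Crates: perfect cubes: 2³, 3³, 4³, …, so 8, 27, 64, 125, 216, 343, 512 → 729.
Boxes: each term is the sum of the two before it; 6, 4, 10, 14, 24, 38, 62 → 100.
Putting it together: 729 crates, 100 boxes.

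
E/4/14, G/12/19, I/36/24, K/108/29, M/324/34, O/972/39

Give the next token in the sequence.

Letter: letters move forward 2 places in the alphabet, so E, G, I, K, M, O → Q.
For the second component, ×3 each step: 4, 12, 36, 108, 324, 972 → 2916.
For the third component, +5 each step: 14, 19, 24, 29, 34, 39 → 44.
So the next token is Q/2916/44.

Q/2916/44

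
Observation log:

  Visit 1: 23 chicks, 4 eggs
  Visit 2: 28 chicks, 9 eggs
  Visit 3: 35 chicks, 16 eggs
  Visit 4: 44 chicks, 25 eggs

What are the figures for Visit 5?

55 chicks, 36 eggs

Chicks goes 23, 28, 35, 44 → 55 (differences are 5, 7, 9, … (increasing by 2 each time)).
Eggs: perfect squares: 2², 3², 4², …; 4, 9, 16, 25 → 36.
Combining the parts gives 55 chicks, 36 eggs.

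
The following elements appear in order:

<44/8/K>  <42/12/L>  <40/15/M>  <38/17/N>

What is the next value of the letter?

O

Letter: K, L, M, N → O (letters move forward 1 place in the alphabet).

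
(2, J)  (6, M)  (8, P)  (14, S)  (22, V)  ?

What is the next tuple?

(36, Y)

First part goes 2, 6, 8, 14, 22 → 36 (each term is the sum of the two before it).
Letter: letters move forward 3 places in the alphabet; J, M, P, S, V → Y.
Combining the parts gives (36, Y).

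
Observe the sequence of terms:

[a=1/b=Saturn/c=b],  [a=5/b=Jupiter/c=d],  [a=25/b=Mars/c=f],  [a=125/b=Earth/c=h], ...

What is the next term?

[a=625/b=Venus/c=j]

A — ×5 each step: 1, 5, 25, 125 → 625.
B: runs backward through the planets Mercury→Neptune, so Saturn, Jupiter, Mars, Earth → Venus.
C — letters move forward 2 places in the alphabet: b, d, f, h → j.
Putting it together: [a=625/b=Venus/c=j].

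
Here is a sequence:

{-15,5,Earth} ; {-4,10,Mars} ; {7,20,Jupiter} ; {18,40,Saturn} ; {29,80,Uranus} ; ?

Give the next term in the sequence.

{40,160,Neptune}

First coordinate — +11 each step: -15, -4, 7, 18, 29 → 40.
Second coordinate goes 5, 10, 20, 40, 80 → 160 (×2 each step).
Planet goes Earth, Mars, Jupiter, Saturn, Uranus → Neptune (runs through the planets Mercury→Neptune).
Combining the parts gives {40,160,Neptune}.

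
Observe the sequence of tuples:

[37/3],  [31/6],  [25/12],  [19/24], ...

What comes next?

[13/48]

First part — −6 each step: 37, 31, 25, 19 → 13.
Second part goes 3, 6, 12, 24 → 48 (×2 each step).
Combining the parts gives [13/48].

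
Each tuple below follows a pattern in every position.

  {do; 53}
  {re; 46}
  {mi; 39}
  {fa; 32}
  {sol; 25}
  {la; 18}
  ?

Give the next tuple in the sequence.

Note goes do, re, mi, fa, sol, la → ti (runs through the solfège scale do→ti).
Second coordinate: 53, 46, 39, 32, 25, 18 → 11 (−7 each step).
Combining the parts gives {ti; 11}.

{ti; 11}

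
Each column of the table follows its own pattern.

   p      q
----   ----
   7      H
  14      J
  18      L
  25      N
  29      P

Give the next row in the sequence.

36  R

Column p: 7, 14, 18, 25, 29 → 36 (alternating steps +7, +4, +7, +4, …).
Column q: H, J, L, N, P → R (letters move forward 2 places in the alphabet).
Putting it together: 36  R.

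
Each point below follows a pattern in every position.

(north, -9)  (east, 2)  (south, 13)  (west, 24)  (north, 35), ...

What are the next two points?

Direction: north, east, south, west, north → east → south (repeats north → east → south → west).
Second entry: +11 each step, so -9, 2, 13, 24, 35 → 46 → 57.
So the next two points are (east, 46) and (south, 57).

(east, 46), (south, 57)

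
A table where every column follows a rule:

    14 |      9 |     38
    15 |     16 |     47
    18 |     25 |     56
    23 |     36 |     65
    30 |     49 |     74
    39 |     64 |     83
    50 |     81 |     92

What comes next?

63  100  101

First component: 14, 15, 18, 23, 30, 39, 50 → 63 (differences are 1, 3, 5, … (increasing by 2 each time)).
Second component — perfect squares: 3², 4², 5², …: 9, 16, 25, 36, 49, 64, 81 → 100.
Third component goes 38, 47, 56, 65, 74, 83, 92 → 101 (+9 each step).
Combining the parts gives 63  100  101.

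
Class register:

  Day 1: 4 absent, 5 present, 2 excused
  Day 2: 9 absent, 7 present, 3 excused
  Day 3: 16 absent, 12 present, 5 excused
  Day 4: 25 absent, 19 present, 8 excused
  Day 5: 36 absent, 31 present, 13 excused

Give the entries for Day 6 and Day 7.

Absent — perfect squares: 2², 3², 4², …: 4, 9, 16, 25, 36 → 49 → 64.
For the present, each term is the sum of the two before it: 5, 7, 12, 19, 31 → 50 → 81.
Excused: each term is the sum of the two before it, so 2, 3, 5, 8, 13 → 21 → 34.
Putting the parts together: 49 absent, 50 present, 21 excused and then 64 absent, 81 present, 34 excused.

49 absent, 50 present, 21 excused; 64 absent, 81 present, 34 excused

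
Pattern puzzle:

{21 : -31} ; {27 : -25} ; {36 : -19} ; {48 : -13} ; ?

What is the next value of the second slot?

-7

First slot — differences are 6, 9, 12, … (increasing by 3 each time): 21, 27, 36, 48 → 63.
Second slot: +6 each step, so -31, -25, -19, -13 → -7.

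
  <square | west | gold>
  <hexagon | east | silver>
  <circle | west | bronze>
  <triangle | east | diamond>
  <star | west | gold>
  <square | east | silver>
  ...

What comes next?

<hexagon | west | bronze>

Shape: repeats square → hexagon → circle → triangle → star, so square, hexagon, circle, triangle, star, square → hexagon.
Direction: alternates west ↔ east, so west, east, west, east, west, east → west.
Rank — repeats gold → silver → bronze → diamond: gold, silver, bronze, diamond, gold, silver → bronze.
Putting it together: <hexagon | west | bronze>.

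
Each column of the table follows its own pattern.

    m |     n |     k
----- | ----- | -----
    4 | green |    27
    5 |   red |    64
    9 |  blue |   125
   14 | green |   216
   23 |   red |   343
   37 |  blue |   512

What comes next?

60  green  729

Column m — each term is the sum of the two before it: 4, 5, 9, 14, 23, 37 → 60.
For the column n, repeats green → red → blue: green, red, blue, green, red, blue → green.
Column k: perfect cubes: 3³, 4³, 5³, …; 27, 64, 125, 216, 343, 512 → 729.
Putting it together: 60  green  729.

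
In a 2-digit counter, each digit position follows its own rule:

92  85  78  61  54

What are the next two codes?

47, 30

First digit goes 9, 8, 7, 6, 5 → 4 → 3 (−1 each step, mod 10).
Second digit: +3 each step, mod 10; 2, 5, 8, 1, 4 → 7 → 0.
So the next two codes are 47 and 30.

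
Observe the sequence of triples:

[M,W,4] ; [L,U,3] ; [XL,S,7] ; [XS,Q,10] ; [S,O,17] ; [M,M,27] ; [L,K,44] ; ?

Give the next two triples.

[XL,I,71], [XS,G,115]

Size: M, L, XL, XS, S, M, L → XL → XS (repeats M → L → XL → XS → S).
Letter: letters move back 2 places in the alphabet, so W, U, S, Q, O, M, K → I → G.
Third entry goes 4, 3, 7, 10, 17, 27, 44 → 71 → 115 (each term is the sum of the two before it).
So the next two triples are [XL,I,71] and [XS,G,115].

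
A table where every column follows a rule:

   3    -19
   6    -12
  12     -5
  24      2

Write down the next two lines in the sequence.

48  9; 96  16

First component: 3, 6, 12, 24 → 48 → 96 (×2 each step).
Second component goes -19, -12, -5, 2 → 9 → 16 (+7 each step).
So the next two lines are 48  9 and 96  16.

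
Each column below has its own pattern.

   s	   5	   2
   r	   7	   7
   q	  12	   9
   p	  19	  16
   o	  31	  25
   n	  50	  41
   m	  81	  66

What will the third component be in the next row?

Letter: letters move back 1 place in the alphabet; s, r, q, p, o, n, m → l.
Second component goes 5, 7, 12, 19, 31, 50, 81 → 131 (each term is the sum of the two before it).
Third component: 2, 7, 9, 16, 25, 41, 66 → 107 (each term is the sum of the two before it).

107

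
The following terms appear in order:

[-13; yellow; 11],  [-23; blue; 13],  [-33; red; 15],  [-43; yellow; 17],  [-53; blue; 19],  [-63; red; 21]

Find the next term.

First part: −10 each step; -13, -23, -33, -43, -53, -63 → -73.
Colour goes yellow, blue, red, yellow, blue, red → yellow (repeats yellow → blue → red).
For the third part, +2 each step: 11, 13, 15, 17, 19, 21 → 23.
Combining the parts gives [-73; yellow; 23].

[-73; yellow; 23]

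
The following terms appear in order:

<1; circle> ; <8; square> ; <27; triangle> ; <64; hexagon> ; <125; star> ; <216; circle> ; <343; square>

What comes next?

<512; triangle>

First entry — perfect cubes: 1³, 2³, 3³, …: 1, 8, 27, 64, 125, 216, 343 → 512.
Shape: repeats circle → square → triangle → hexagon → star, so circle, square, triangle, hexagon, star, circle, square → triangle.
Putting it together: <512; triangle>.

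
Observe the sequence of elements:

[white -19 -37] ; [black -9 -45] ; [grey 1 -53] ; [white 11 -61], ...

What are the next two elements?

Shade — repeats white → black → grey: white, black, grey, white → black → grey.
For the second value, +10 each step: -19, -9, 1, 11 → 21 → 31.
Third value: −8 each step; -37, -45, -53, -61 → -69 → -77.
So the next two elements are [black 21 -69] and [grey 31 -77].

[black 21 -69], [grey 31 -77]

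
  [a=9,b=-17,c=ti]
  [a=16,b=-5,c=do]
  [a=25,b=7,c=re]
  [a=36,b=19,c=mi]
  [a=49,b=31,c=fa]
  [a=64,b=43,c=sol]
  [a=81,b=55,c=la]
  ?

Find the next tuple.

[a=100,b=67,c=ti]

A: perfect squares: 3², 4², 5², …, so 9, 16, 25, 36, 49, 64, 81 → 100.
For the b, +12 each step: -17, -5, 7, 19, 31, 43, 55 → 67.
For the c, runs through the solfège scale do→ti: ti, do, re, mi, fa, sol, la → ti.
Combining the parts gives [a=100,b=67,c=ti].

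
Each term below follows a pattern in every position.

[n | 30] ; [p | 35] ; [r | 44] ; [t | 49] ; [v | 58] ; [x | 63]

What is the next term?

[z | 72]

For the letter, letters move forward 2 places in the alphabet: n, p, r, t, v, x → z.
Second component: alternating steps +5, +9, +5, +9, …; 30, 35, 44, 49, 58, 63 → 72.
So the next term is [z | 72].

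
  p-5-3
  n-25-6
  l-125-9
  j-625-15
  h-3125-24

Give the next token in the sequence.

Letter: letters move back 2 places in the alphabet; p, n, l, j, h → f.
Second component: ×5 each step, so 5, 25, 125, 625, 3125 → 15625.
For the third component, each term is the sum of the two before it: 3, 6, 9, 15, 24 → 39.
Combining the parts gives f-15625-39.

f-15625-39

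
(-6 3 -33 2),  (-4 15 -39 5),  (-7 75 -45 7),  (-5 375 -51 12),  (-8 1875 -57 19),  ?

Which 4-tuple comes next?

First slot — alternating steps +2, −3, +2, −3, …: -6, -4, -7, -5, -8 → -6.
Second slot: ×5 each step, so 3, 15, 75, 375, 1875 → 9375.
Third slot — −6 each step: -33, -39, -45, -51, -57 → -63.
Fourth slot: 2, 5, 7, 12, 19 → 31 (each term is the sum of the two before it).
Putting it together: (-6 9375 -63 31).

(-6 9375 -63 31)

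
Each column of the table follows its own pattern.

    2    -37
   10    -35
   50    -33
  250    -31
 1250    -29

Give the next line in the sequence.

First component: 2, 10, 50, 250, 1250 → 6250 (×5 each step).
Second component goes -37, -35, -33, -31, -29 → -27 (+2 each step).
Combining the parts gives 6250  -27.

6250  -27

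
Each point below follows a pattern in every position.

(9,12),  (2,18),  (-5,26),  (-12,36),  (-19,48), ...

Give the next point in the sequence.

(-26,62)

First part: −7 each step, so 9, 2, -5, -12, -19 → -26.
For the second part, differences are 6, 8, 10, … (increasing by 2 each time): 12, 18, 26, 36, 48 → 62.
Putting it together: (-26,62).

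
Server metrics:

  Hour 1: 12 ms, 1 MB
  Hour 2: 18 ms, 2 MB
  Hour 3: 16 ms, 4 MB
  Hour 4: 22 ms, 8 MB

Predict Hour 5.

20 ms, 16 MB

For the ms, alternating steps +6, −2, +6, −2, …: 12, 18, 16, 22 → 20.
MB: ×2 each step; 1, 2, 4, 8 → 16.
Combining the parts gives 20 ms, 16 MB.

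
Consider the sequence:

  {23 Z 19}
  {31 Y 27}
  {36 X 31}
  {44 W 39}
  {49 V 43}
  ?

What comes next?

{57 U 51}

For the first slot, alternating steps +8, +5, +8, +5, …: 23, 31, 36, 44, 49 → 57.
Letter goes Z, Y, X, W, V → U (letters move back 1 place in the alphabet).
Third slot: alternating steps +8, +4, +8, +4, …; 19, 27, 31, 39, 43 → 51.
Putting it together: {57 U 51}.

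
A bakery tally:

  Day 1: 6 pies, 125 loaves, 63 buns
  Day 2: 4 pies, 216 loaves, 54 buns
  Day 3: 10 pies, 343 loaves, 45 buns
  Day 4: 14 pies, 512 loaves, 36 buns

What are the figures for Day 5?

24 pies, 729 loaves, 27 buns

Pies: each term is the sum of the two before it, so 6, 4, 10, 14 → 24.
Loaves — perfect cubes: 5³, 6³, 7³, …: 125, 216, 343, 512 → 729.
Buns: −9 each step; 63, 54, 45, 36 → 27.
So the next record is 24 pies, 729 loaves, 27 buns.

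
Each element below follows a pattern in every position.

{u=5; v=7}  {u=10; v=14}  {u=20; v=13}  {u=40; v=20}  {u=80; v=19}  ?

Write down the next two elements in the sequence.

{u=160; v=26}, {u=320; v=25}

U — ×2 each step: 5, 10, 20, 40, 80 → 160 → 320.
V goes 7, 14, 13, 20, 19 → 26 → 25 (alternating steps +7, −1, +7, −1, …).
Putting the parts together: {u=160; v=26} and then {u=320; v=25}.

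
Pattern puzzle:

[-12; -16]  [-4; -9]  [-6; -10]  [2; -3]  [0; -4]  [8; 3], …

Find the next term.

First value — alternating steps +8, −2, +8, −2, …: -12, -4, -6, 2, 0, 8 → 6.
Second value goes -16, -9, -10, -3, -4, 3 → 2 (alternating steps +7, −1, +7, −1, …).
Putting it together: [6; 2].

[6; 2]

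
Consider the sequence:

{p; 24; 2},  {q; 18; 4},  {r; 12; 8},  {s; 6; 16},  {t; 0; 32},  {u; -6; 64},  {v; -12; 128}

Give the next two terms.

{w; -18; 256}, {x; -24; 512}

Letter goes p, q, r, s, t, u, v → w → x (letters move forward 1 place in the alphabet).
Second value: −6 each step, so 24, 18, 12, 6, 0, -6, -12 → -18 → -24.
Third value: ×2 each step, so 2, 4, 8, 16, 32, 64, 128 → 256 → 512.
So the next two terms are {w; -18; 256} and {x; -24; 512}.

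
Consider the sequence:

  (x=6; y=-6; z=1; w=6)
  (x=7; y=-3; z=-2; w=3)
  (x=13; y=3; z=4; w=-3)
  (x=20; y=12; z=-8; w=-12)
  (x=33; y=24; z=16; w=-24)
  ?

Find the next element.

(x=53; y=39; z=-32; w=-39)

X: 6, 7, 13, 20, 33 → 53 (each term is the sum of the two before it).
Y: differences are 3, 6, 9, … (increasing by 3 each time), so -6, -3, 3, 12, 24 → 39.
Z: ×(-2) each step; 1, -2, 4, -8, 16 → -32.
W — always the negative of the y: 6, 3, -3, -12, -24 → -39.
Putting it together: (x=53; y=39; z=-32; w=-39).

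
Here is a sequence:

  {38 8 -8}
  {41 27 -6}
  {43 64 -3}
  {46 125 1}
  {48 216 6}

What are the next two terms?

For the first part, alternating steps +3, +2, +3, +2, …: 38, 41, 43, 46, 48 → 51 → 53.
Second part: perfect cubes: 2³, 3³, 4³, …, so 8, 27, 64, 125, 216 → 343 → 512.
Third part: differences are 2, 3, 4, … (increasing by 1 each time), so -8, -6, -3, 1, 6 → 12 → 19.
So the next two terms are {51 343 12} and {53 512 19}.

{51 343 12}, {53 512 19}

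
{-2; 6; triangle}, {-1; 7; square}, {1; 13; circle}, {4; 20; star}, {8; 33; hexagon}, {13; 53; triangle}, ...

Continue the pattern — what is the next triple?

First coordinate — differences are 1, 2, 3, … (increasing by 1 each time): -2, -1, 1, 4, 8, 13 → 19.
Second coordinate: 6, 7, 13, 20, 33, 53 → 86 (each term is the sum of the two before it).
Shape: repeats triangle → square → circle → star → hexagon; triangle, square, circle, star, hexagon, triangle → square.
Combining the parts gives {19; 86; square}.

{19; 86; square}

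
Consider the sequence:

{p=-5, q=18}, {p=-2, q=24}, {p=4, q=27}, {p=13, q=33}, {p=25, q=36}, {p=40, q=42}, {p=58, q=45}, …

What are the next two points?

{p=79, q=51}, {p=103, q=54}

For the p, differences are 3, 6, 9, … (increasing by 3 each time): -5, -2, 4, 13, 25, 40, 58 → 79 → 103.
Q goes 18, 24, 27, 33, 36, 42, 45 → 51 → 54 (alternating steps +6, +3, +6, +3, …).
Putting the parts together: {p=79, q=51} and then {p=103, q=54}.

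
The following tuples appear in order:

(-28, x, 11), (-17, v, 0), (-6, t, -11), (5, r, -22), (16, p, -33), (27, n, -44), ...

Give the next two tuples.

(38, l, -55), (49, j, -66)

First value goes -28, -17, -6, 5, 16, 27 → 38 → 49 (+11 each step).
For the letter, letters move back 2 places in the alphabet: x, v, t, r, p, n → l → j.
Third value: together with the first value always sums to -17, so 11, 0, -11, -22, -33, -44 → -55 → -66.
Putting the parts together: (38, l, -55) and then (49, j, -66).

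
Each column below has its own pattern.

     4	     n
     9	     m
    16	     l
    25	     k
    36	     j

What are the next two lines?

49  i; 64  h

First component — perfect squares: 2², 3², 4², …: 4, 9, 16, 25, 36 → 49 → 64.
Letter goes n, m, l, k, j → i → h (letters move back 1 place in the alphabet).
Putting the parts together: 49  i and then 64  h.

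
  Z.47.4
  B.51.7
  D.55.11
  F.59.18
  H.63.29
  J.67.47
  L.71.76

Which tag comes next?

Letter: letters move forward 2 places in the alphabet, wrapping Z→A; Z, B, D, F, H, J, L → N.
Second component: +4 each step, so 47, 51, 55, 59, 63, 67, 71 → 75.
Third component — each term is the sum of the two before it: 4, 7, 11, 18, 29, 47, 76 → 123.
Putting it together: N.75.123.

N.75.123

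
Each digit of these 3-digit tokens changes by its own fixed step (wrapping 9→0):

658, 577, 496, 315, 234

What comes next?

First digit goes 6, 5, 4, 3, 2 → 1 (−1 each step, mod 10).
For the second digit, +2 each step, mod 10: 5, 7, 9, 1, 3 → 5.
Third digit: −1 each step, mod 10, so 8, 7, 6, 5, 4 → 3.
Combining the parts gives 153.

153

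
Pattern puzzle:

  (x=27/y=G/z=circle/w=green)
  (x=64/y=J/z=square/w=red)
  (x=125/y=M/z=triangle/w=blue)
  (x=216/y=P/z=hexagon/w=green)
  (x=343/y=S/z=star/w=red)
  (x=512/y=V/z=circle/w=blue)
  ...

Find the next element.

X: perfect cubes: 3³, 4³, 5³, …; 27, 64, 125, 216, 343, 512 → 729.
Y: letters move forward 3 places in the alphabet, so G, J, M, P, S, V → Y.
For the z, repeats circle → square → triangle → hexagon → star: circle, square, triangle, hexagon, star, circle → square.
W: green, red, blue, green, red, blue → green (repeats green → red → blue).
Combining the parts gives (x=729/y=Y/z=square/w=green).

(x=729/y=Y/z=square/w=green)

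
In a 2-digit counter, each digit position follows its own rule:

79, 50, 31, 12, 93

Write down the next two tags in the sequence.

74, 55

First digit: −2 each step, mod 10; 7, 5, 3, 1, 9 → 7 → 5.
For the second digit, +1 each step, mod 10: 9, 0, 1, 2, 3 → 4 → 5.
Putting the parts together: 74 and then 55.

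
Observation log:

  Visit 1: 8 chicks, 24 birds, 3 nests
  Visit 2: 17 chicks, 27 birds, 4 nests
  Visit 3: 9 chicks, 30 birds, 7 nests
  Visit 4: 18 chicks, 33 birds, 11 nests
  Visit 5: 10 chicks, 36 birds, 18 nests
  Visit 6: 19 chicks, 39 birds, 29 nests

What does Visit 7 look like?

Chicks: alternating steps +9, −8, +9, −8, …; 8, 17, 9, 18, 10, 19 → 11.
Birds: +3 each step; 24, 27, 30, 33, 36, 39 → 42.
Nests — each term is the sum of the two before it: 3, 4, 7, 11, 18, 29 → 47.
So the next line is 11 chicks, 42 birds, 47 nests.

11 chicks, 42 birds, 47 nests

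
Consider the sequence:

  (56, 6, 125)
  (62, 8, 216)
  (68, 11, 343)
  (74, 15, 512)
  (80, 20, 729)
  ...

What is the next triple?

(86, 26, 1000)

First slot: 56, 62, 68, 74, 80 → 86 (+6 each step).
Second slot goes 6, 8, 11, 15, 20 → 26 (differences are 2, 3, 4, … (increasing by 1 each time)).
Third slot goes 125, 216, 343, 512, 729 → 1000 (perfect cubes: 5³, 6³, 7³, …).
Combining the parts gives (86, 26, 1000).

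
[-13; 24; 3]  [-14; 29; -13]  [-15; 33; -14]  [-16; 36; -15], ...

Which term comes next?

First component: −1 each step, so -13, -14, -15, -16 → -17.
Second component — differences are 5, 4, 3, … (decreasing by 1 each time): 24, 29, 33, 36 → 38.
Third component: always the previous value of the first component; 3, -13, -14, -15 → -16.
So the next term is [-17; 38; -16].

[-17; 38; -16]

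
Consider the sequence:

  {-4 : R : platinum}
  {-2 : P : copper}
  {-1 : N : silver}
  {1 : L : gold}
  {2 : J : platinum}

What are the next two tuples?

For the first value, alternating steps +2, +1, +2, +1, …: -4, -2, -1, 1, 2 → 4 → 5.
Letter goes R, P, N, L, J → H → F (letters move back 2 places in the alphabet).
Metal: repeats platinum → copper → silver → gold, so platinum, copper, silver, gold, platinum → copper → silver.
Putting the parts together: {4 : H : copper} and then {5 : F : silver}.

{4 : H : copper}, {5 : F : silver}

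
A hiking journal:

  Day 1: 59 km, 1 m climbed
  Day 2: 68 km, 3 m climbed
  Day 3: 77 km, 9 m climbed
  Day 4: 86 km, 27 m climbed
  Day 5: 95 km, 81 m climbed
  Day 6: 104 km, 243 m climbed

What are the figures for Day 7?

Km: +9 each step; 59, 68, 77, 86, 95, 104 → 113.
M climbed: ×3 each step, so 1, 3, 9, 27, 81, 243 → 729.
Putting it together: 113 km, 729 m climbed.

113 km, 729 m climbed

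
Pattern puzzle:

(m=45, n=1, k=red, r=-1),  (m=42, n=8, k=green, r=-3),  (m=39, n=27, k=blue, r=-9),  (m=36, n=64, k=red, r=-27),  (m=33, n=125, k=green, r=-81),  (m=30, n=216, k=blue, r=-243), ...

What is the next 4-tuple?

M: −3 each step; 45, 42, 39, 36, 33, 30 → 27.
N: perfect cubes: 1³, 2³, 3³, …; 1, 8, 27, 64, 125, 216 → 343.
K — repeats red → green → blue: red, green, blue, red, green, blue → red.
For the r, ×3 each step: -1, -3, -9, -27, -81, -243 → -729.
So the next 4-tuple is (m=27, n=343, k=red, r=-729).

(m=27, n=343, k=red, r=-729)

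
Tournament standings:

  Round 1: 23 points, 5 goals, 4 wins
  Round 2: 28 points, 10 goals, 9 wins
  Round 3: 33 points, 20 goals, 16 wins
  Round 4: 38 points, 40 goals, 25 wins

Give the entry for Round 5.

43 points, 80 goals, 36 wins

Points goes 23, 28, 33, 38 → 43 (+5 each step).
Goals: ×2 each step; 5, 10, 20, 40 → 80.
Wins: perfect squares: 2², 3², 4², …, so 4, 9, 16, 25 → 36.
So the next row is 43 points, 80 goals, 36 wins.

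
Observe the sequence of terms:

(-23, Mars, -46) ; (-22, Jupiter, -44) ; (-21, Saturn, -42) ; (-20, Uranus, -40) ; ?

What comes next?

(-19, Neptune, -38)

First coordinate: +1 each step, so -23, -22, -21, -20 → -19.
Planet: runs through the planets Mercury→Neptune, so Mars, Jupiter, Saturn, Uranus → Neptune.
Third coordinate: -46, -44, -42, -40 → -38 (always 2 × the first coordinate).
So the next term is (-19, Neptune, -38).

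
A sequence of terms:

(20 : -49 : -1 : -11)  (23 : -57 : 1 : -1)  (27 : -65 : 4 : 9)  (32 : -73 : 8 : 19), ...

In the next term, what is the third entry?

13

For the third entry, differences are 2, 3, 4, … (increasing by 1 each time): -1, 1, 4, 8 → 13.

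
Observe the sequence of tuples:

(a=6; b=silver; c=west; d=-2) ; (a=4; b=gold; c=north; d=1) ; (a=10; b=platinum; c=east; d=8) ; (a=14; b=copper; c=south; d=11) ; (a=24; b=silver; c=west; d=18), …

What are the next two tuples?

(a=38; b=gold; c=north; d=21), (a=62; b=platinum; c=east; d=28)

A: 6, 4, 10, 14, 24 → 38 → 62 (each term is the sum of the two before it).
B — repeats silver → gold → platinum → copper: silver, gold, platinum, copper, silver → gold → platinum.
C: west, north, east, south, west → north → east (repeats west → north → east → south).
D: alternating steps +3, +7, +3, +7, …; -2, 1, 8, 11, 18 → 21 → 28.
Putting the parts together: (a=38; b=gold; c=north; d=21) and then (a=62; b=platinum; c=east; d=28).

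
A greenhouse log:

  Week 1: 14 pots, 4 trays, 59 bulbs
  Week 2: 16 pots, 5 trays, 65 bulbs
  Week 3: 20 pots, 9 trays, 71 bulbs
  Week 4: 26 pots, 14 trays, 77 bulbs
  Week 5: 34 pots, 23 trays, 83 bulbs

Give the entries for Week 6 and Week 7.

Pots — differences are 2, 4, 6, … (increasing by 2 each time): 14, 16, 20, 26, 34 → 44 → 56.
Trays: each term is the sum of the two before it; 4, 5, 9, 14, 23 → 37 → 60.
Bulbs: +6 each step; 59, 65, 71, 77, 83 → 89 → 95.
So the next two lines are 44 pots, 37 trays, 89 bulbs and 56 pots, 60 trays, 95 bulbs.

44 pots, 37 trays, 89 bulbs; 56 pots, 60 trays, 95 bulbs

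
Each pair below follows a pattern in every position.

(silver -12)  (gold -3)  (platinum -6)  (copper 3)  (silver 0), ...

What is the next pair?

(gold 9)

Metal goes silver, gold, platinum, copper, silver → gold (repeats silver → gold → platinum → copper).
Second value goes -12, -3, -6, 3, 0 → 9 (alternating steps +9, −3, +9, −3, …).
Combining the parts gives (gold 9).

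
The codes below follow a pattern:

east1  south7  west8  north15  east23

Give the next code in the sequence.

south38

Direction: repeats east → south → west → north, so east, south, west, north, east → south.
For the second component, each term is the sum of the two before it: 1, 7, 8, 15, 23 → 38.
Putting it together: south38.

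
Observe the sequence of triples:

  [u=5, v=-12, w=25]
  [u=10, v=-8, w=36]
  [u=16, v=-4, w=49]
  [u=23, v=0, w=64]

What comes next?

For the u, differences are 5, 6, 7, … (increasing by 1 each time): 5, 10, 16, 23 → 31.
V: +4 each step; -12, -8, -4, 0 → 4.
W: perfect squares: 5², 6², 7², …; 25, 36, 49, 64 → 81.
So the next triple is [u=31, v=4, w=81].

[u=31, v=4, w=81]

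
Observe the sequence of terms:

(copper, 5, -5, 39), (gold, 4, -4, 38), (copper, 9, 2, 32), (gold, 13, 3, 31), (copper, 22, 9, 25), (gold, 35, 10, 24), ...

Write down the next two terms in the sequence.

Metal: alternates copper ↔ gold; copper, gold, copper, gold, copper, gold → copper → gold.
Second entry: each term is the sum of the two before it, so 5, 4, 9, 13, 22, 35 → 57 → 92.
For the third entry, alternating steps +1, +6, +1, +6, …: -5, -4, 2, 3, 9, 10 → 16 → 17.
Fourth entry: together with the third entry always sums to 34; 39, 38, 32, 31, 25, 24 → 18 → 17.
Putting the parts together: (copper, 57, 16, 18) and then (gold, 92, 17, 17).

(copper, 57, 16, 18), (gold, 92, 17, 17)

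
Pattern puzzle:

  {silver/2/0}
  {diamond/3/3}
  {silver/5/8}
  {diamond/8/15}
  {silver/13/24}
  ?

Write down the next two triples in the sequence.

Rank — alternates silver ↔ diamond: silver, diamond, silver, diamond, silver → diamond → silver.
Second slot — each term is the sum of the two before it: 2, 3, 5, 8, 13 → 21 → 34.
Third slot goes 0, 3, 8, 15, 24 → 35 → 48 (differences are 3, 5, 7, … (increasing by 2 each time)).
So the next two triples are {diamond/21/35} and {silver/34/48}.

{diamond/21/35}, {silver/34/48}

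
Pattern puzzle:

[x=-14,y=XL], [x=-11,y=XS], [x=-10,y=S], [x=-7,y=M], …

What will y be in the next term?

For the y, runs through clothing sizes XS→XL: XL, XS, S, M → L.

L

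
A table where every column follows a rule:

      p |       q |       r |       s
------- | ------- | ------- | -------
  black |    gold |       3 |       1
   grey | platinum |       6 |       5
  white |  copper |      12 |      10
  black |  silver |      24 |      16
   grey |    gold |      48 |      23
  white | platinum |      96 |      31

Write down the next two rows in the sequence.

For the column p, repeats black → grey → white: black, grey, white, black, grey, white → black → grey.
Column q — repeats gold → platinum → copper → silver: gold, platinum, copper, silver, gold, platinum → copper → silver.
Column r goes 3, 6, 12, 24, 48, 96 → 192 → 384 (×2 each step).
Column s: differences are 4, 5, 6, … (increasing by 1 each time); 1, 5, 10, 16, 23, 31 → 40 → 50.
So the next two rows are black  copper  192  40 and grey  silver  384  50.

black  copper  192  40; grey  silver  384  50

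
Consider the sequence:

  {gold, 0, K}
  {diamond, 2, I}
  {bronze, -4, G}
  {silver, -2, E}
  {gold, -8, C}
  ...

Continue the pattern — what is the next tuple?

{diamond, -6, A}

Rank: repeats gold → diamond → bronze → silver; gold, diamond, bronze, silver, gold → diamond.
For the second component, alternating steps +2, −6, +2, −6, …: 0, 2, -4, -2, -8 → -6.
Letter: letters move back 2 places in the alphabet; K, I, G, E, C → A.
Putting it together: {diamond, -6, A}.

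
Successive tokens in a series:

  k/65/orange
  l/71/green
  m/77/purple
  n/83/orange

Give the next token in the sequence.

For the letter, letters move forward 1 place in the alphabet: k, l, m, n → o.
Second component: 65, 71, 77, 83 → 89 (+6 each step).
Colour: repeats orange → green → purple; orange, green, purple, orange → green.
Putting it together: o/89/green.

o/89/green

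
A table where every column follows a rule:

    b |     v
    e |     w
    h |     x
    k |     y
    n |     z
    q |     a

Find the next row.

First letter: letters move forward 3 places in the alphabet, so b, e, h, k, n, q → t.
Second letter: letters move forward 1 place in the alphabet, wrapping Z→A; v, w, x, y, z, a → b.
So the next row is t  b.

t  b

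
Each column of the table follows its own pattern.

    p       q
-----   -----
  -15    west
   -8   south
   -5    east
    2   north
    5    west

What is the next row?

12  south

Column p — alternating steps +7, +3, +7, +3, …: -15, -8, -5, 2, 5 → 12.
Column q: repeats west → south → east → north; west, south, east, north, west → south.
So the next row is 12  south.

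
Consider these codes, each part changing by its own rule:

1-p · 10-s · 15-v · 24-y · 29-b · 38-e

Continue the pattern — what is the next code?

First component goes 1, 10, 15, 24, 29, 38 → 43 (alternating steps +9, +5, +9, +5, …).
Letter: letters move forward 3 places in the alphabet, wrapping Z→A, so p, s, v, y, b, e → h.
Putting it together: 43-h.

43-h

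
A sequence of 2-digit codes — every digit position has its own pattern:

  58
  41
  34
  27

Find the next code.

10

First digit: −1 each step, mod 10; 5, 4, 3, 2 → 1.
Second digit: +3 each step, mod 10; 8, 1, 4, 7 → 0.
Putting it together: 10.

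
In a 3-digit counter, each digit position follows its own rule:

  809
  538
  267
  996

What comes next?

625

First digit: −3 each step, mod 10; 8, 5, 2, 9 → 6.
Second digit: 0, 3, 6, 9 → 2 (+3 each step, mod 10).
Third digit: −1 each step, mod 10; 9, 8, 7, 6 → 5.
So the next label is 625.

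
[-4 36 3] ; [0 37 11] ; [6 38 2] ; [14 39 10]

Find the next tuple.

First part — differences are 4, 6, 8, … (increasing by 2 each time): -4, 0, 6, 14 → 24.
Second part — +1 each step: 36, 37, 38, 39 → 40.
Third part: alternating steps +8, −9, +8, −9, …, so 3, 11, 2, 10 → 1.
Putting it together: [24 40 1].

[24 40 1]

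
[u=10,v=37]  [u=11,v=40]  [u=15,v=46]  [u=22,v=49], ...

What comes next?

U — differences are 1, 4, 7, … (increasing by 3 each time): 10, 11, 15, 22 → 32.
For the v, alternating steps +3, +6, +3, +6, …: 37, 40, 46, 49 → 55.
Combining the parts gives [u=32,v=55].

[u=32,v=55]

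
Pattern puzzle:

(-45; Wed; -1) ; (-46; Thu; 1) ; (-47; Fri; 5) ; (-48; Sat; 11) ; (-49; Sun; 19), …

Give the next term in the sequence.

(-50; Mon; 29)

First entry: −1 each step; -45, -46, -47, -48, -49 → -50.
Day: runs through the weekdays Mon→Sun, so Wed, Thu, Fri, Sat, Sun → Mon.
Third entry — differences are 2, 4, 6, … (increasing by 2 each time): -1, 1, 5, 11, 19 → 29.
Putting it together: (-50; Mon; 29).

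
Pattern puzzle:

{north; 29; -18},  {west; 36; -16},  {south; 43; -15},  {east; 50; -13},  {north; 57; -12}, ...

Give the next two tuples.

{west; 64; -10}, {south; 71; -9}

Direction: repeats north → west → south → east, so north, west, south, east, north → west → south.
Second part goes 29, 36, 43, 50, 57 → 64 → 71 (+7 each step).
For the third part, alternating steps +2, +1, +2, +1, …: -18, -16, -15, -13, -12 → -10 → -9.
Putting the parts together: {west; 64; -10} and then {south; 71; -9}.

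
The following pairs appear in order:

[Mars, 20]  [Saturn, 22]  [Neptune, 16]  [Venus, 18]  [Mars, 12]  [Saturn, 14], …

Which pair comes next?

Planet: Mars, Saturn, Neptune, Venus, Mars, Saturn → Neptune (repeats Mars → Saturn → Neptune → Venus).
Second coordinate: alternating steps +2, −6, +2, −6, …, so 20, 22, 16, 18, 12, 14 → 8.
Combining the parts gives [Neptune, 8].

[Neptune, 8]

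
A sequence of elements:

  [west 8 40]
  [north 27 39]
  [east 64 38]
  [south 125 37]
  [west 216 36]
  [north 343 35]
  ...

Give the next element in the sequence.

[east 512 34]

For the direction, repeats west → north → east → south: west, north, east, south, west, north → east.
Second coordinate: perfect cubes: 2³, 3³, 4³, …; 8, 27, 64, 125, 216, 343 → 512.
Third coordinate goes 40, 39, 38, 37, 36, 35 → 34 (−1 each step).
Combining the parts gives [east 512 34].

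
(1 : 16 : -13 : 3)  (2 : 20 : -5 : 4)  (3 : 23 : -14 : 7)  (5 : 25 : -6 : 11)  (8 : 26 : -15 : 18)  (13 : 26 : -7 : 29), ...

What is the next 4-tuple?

First slot: each term is the sum of the two before it; 1, 2, 3, 5, 8, 13 → 21.
For the second slot, differences are 4, 3, 2, … (decreasing by 1 each time): 16, 20, 23, 25, 26, 26 → 25.
Third slot: alternating steps +8, −9, +8, −9, …, so -13, -5, -14, -6, -15, -7 → -16.
Fourth slot: each term is the sum of the two before it; 3, 4, 7, 11, 18, 29 → 47.
Putting it together: (21 : 25 : -16 : 47).

(21 : 25 : -16 : 47)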